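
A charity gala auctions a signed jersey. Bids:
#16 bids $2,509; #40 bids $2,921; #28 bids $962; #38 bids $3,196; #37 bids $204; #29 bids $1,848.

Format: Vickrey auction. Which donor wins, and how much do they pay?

#38 pays $2,921

Sorting bids: 3,196 (#38) > 2,921 (#40) > 2,509 (#16) > 1,848 (#29) > 962 (#28) > 204 (#37)
#38 wins with the highest bid; price is set by the runner-up at $2,921.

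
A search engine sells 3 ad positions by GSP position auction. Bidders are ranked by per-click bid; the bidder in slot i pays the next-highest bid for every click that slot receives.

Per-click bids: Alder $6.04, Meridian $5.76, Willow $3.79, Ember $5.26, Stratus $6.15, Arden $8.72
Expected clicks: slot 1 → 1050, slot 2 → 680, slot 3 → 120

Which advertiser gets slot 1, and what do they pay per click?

Sorting advertisers: $8.72 (Arden) > $6.15 (Stratus) > $6.04 (Alder) > $5.76 (Meridian) > …
Slot 1 goes to the first-ranked bidder, Arden, who pays the next bid down: $6.15/click.

Arden; $6.15 per click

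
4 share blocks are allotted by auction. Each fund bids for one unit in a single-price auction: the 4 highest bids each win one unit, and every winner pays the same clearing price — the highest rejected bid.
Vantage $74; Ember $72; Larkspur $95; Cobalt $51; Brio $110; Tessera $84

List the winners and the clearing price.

Ordering the bids: 110 (Brio), 95 (Larkspur), 84 (Tessera), 74 (Vantage), 72 (Ember), 51 (Cobalt)
Winners (4 units): Brio, Larkspur, Tessera, Vantage.
Highest unsuccessful bid: $72 → clearing price.

Brio, Larkspur, Tessera, Vantage; each pays $72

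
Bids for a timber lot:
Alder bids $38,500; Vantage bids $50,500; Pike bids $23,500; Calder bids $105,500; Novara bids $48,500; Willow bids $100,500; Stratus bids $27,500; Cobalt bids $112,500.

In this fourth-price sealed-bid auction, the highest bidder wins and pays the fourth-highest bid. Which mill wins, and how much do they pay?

Rule: the highest bidder wins and pays the fourth-highest bid.
Bids in order: 112,500 (Cobalt) > 105,500 (Calder) > 100,500 (Willow) > 50,500 (Vantage) > 48,500 (Novara) > 38,500 (Alder) > …
Cobalt is highest; pays the fourth-highest bid, $50,500.

Cobalt pays $50,500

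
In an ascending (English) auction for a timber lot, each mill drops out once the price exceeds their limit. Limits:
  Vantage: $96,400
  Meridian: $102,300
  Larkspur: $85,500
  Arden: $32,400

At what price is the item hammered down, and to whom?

Limits in order: 102,300 (Meridian) > 96,400 (Vantage) > 85,500 (Larkspur) > 32,400 (Arden)
Vantage is the last rival to drop out, at $96,400; Meridian remains and wins at that price.

Meridian wins at $96,400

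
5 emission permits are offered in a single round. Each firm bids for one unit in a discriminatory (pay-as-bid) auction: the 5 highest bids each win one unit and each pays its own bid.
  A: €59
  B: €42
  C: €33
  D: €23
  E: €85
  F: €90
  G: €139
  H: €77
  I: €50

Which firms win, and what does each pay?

Bids ranked high→low: 139 (G), 90 (F), 85 (E), 77 (H), 59 (A), 50 (I), 42 (B), …
Winners (5 units): G, F, E, H, A.
Each winner pays its own bid: G €139, F €90, E €85, H €77, A €59.

G €139, F €90, E €85, H €77, A €59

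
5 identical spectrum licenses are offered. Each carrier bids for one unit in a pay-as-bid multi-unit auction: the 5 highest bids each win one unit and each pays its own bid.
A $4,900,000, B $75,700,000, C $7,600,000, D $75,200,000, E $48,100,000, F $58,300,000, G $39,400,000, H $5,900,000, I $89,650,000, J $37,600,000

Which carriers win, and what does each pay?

I $89,650,000, B $75,700,000, D $75,200,000, F $58,300,000, E $48,100,000

Ordering the bids: 89,650,000 (I), 75,700,000 (B), 75,200,000 (D), 58,300,000 (F), 48,100,000 (E), 39,400,000 (G), 37,600,000 (J), …
Winners (5 units): I, B, D, F, E.
Each winner pays its own bid: I $89,650,000, B $75,700,000, D $75,200,000, F $58,300,000, E $48,100,000.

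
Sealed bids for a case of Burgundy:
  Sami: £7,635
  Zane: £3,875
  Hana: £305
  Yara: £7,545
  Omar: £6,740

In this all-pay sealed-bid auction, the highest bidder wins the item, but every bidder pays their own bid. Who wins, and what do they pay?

Sami pays £7,635

All-pay sealed-bid auction: the highest bidder wins the item, but every bidder pays their own bid.
Sorting bids: 7,635 (Sami) > 7,545 (Yara) > 6,740 (Omar) > 3,875 (Zane) > 305 (Hana)
Sami is highest and takes the item; every bidder forfeits their bid.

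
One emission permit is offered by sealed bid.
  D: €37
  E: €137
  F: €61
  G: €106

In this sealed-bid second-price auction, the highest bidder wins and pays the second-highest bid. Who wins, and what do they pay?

Sealed-bid second-price auction: the highest bidder wins and pays the second-highest bid.
Sorting bids: 137 (E) > 106 (G) > 61 (F) > 37 (D)
E wins with the highest bid; price is set by the runner-up at €106.

E pays €106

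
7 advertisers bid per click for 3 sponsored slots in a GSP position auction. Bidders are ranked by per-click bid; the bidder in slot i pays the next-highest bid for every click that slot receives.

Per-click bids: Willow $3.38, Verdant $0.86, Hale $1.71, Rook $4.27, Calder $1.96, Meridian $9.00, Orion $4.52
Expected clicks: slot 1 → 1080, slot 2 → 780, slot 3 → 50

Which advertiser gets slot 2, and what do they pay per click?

Sorting advertisers: $9.00 (Meridian) > $4.52 (Orion) > $4.27 (Rook) > $3.38 (Willow) > …
Slot 2 goes to the second-ranked bidder, Orion, who pays the next bid down: $4.27/click.

Orion; $4.27 per click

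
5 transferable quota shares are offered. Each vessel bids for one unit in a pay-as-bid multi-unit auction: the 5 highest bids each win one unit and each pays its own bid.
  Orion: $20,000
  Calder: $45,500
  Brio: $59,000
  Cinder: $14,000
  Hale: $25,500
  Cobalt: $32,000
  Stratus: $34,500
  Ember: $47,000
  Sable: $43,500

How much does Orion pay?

Ordering the bids: 59,000 (Brio), 47,000 (Ember), 45,500 (Calder), 43,500 (Sable), 34,500 (Stratus), 32,000 (Cobalt), 25,500 (Hale), …
The 5 highest are Brio, Ember, Calder, Sable, Stratus.
Orion does not win → $0.

Orion pays $0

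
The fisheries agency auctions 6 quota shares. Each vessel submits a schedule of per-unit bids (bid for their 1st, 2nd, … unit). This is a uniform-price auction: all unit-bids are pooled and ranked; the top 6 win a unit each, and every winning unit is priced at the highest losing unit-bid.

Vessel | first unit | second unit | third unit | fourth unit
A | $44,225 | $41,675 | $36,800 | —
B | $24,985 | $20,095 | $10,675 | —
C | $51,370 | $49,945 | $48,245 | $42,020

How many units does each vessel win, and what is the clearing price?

Merging the schedules and taking the best 6: 51,370 (C-1), 49,945 (C-2), 48,245 (C-3), 44,225 (A-1), 42,020 (C-4), 41,675 (A-2)
First bid not allocated: $36,800.
Allocation: A 2, C 4.

A 2, C 4; clearing price $36,800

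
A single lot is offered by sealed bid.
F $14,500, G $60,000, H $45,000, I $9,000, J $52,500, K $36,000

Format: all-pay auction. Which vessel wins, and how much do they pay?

G pays $60,000

Bids ranked: 60,000 (G) > 52,500 (J) > 45,000 (H) > 36,000 (K) > 14,500 (F) > 9,000 (I)
G wins with the top bid; all bids are sunk regardless.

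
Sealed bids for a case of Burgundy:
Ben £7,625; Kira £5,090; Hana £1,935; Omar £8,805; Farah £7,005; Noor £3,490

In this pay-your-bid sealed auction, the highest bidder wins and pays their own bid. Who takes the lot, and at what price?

Pay-your-bid sealed auction: the highest bidder wins and pays their own bid.
Bids in order: 8,805 (Omar) > 7,625 (Ben) > 7,005 (Farah) > 5,090 (Kira) > 3,490 (Noor) > 1,935 (Hana)
Omar has the highest bid and pays exactly that: £8,805.

Omar pays £8,805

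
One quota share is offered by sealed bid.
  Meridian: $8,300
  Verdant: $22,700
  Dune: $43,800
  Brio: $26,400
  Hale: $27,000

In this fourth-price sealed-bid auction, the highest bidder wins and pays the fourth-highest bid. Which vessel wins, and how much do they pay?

Dune pays $22,700

Fourth-price sealed-bid auction: the highest bidder wins and pays the fourth-highest bid.
Bids ranked: 43,800 (Dune) > 27,000 (Hale) > 26,400 (Brio) > 22,700 (Verdant) > 8,300 (Meridian)
Dune is highest; pays the fourth-highest bid, $22,700.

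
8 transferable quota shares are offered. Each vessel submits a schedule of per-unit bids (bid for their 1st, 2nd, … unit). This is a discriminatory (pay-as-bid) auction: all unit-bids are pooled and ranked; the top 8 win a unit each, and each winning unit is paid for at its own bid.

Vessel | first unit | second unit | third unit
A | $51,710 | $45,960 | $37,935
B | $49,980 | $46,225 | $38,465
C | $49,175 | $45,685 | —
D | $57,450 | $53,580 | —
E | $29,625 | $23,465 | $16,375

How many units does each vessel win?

A 2, B 2, C 2, D 2

Merging the schedules and taking the best 8: 57,450 (D-1), 53,580 (D-2), 51,710 (A-1), 49,980 (B-1), 49,175 (C-1), 46,225 (B-2), 45,960 (A-2), 45,685 (C-2)
Next rejected bid: $38,465 (not a price — pay-as-bid).
Allocation: A 2, B 2, C 2, D 2.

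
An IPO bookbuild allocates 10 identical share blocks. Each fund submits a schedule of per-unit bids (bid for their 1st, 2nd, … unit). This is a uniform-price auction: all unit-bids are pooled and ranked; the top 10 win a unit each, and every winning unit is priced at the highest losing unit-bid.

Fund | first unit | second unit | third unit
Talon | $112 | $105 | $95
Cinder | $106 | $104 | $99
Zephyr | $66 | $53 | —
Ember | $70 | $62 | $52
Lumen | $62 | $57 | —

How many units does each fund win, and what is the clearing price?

Cinder 3, Ember 2, Lumen 1, Talon 3, Zephyr 1; clearing price $57

Merging the schedules and taking the best 10: 112 (Talon-1), 106 (Cinder-1), 105 (Talon-2), 104 (Cinder-2), 99 (Cinder-3), 95 (Talon-3), 70 (Ember-1), 66 (Zephyr-1), 62 (Ember-2), 62 (Lumen-1)
The (k+1)-th unit-bid is $57.
Allocation: Cinder 3, Ember 2, Lumen 1, Talon 3, Zephyr 1.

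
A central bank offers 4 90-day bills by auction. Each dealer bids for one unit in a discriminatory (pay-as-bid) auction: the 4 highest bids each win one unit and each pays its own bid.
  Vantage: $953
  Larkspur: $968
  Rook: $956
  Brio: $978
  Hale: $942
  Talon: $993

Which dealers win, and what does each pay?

Talon $993, Brio $978, Larkspur $968, Rook $956

Sorting: 993 (Talon), 978 (Brio), 968 (Larkspur), 956 (Rook), 953 (Vantage), 942 (Hale)
Winners (4 units): Talon, Brio, Larkspur, Rook.
Each winner pays its own bid: Talon $993, Brio $978, Larkspur $968, Rook $956.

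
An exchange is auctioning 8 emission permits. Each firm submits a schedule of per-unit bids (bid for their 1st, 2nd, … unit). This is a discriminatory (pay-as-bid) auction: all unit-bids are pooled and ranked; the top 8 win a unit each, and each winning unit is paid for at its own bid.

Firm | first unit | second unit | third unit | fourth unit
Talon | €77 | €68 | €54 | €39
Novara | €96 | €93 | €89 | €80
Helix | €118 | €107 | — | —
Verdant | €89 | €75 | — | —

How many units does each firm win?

Helix 2, Novara 4, Talon 1, Verdant 1

All unit-bids, highest first — top 8: 118 (Helix-1), 107 (Helix-2), 96 (Novara-1), 93 (Novara-2), 89 (Novara-3), 89 (Verdant-1), 80 (Novara-4), 77 (Talon-1)
Next rejected bid: €75 (not a price — pay-as-bid).
Allocation: Helix 2, Novara 4, Talon 1, Verdant 1.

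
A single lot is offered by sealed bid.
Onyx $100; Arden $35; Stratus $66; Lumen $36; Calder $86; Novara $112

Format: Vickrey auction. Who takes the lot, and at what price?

Bids in order: 112 (Novara) > 100 (Onyx) > 86 (Calder) > 66 (Stratus) > 36 (Lumen) > 35 (Arden)
Novara wins with the highest bid; price is set by the runner-up at $100.

Novara pays $100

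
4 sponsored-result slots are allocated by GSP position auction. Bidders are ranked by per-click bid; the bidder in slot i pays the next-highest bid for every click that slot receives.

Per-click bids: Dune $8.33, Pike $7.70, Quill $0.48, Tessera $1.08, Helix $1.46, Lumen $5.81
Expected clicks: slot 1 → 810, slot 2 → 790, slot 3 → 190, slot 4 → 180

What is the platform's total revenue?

Sorting advertisers: $8.33 (Dune) > $7.70 (Pike) > $5.81 (Lumen) > $1.46 (Helix) > $1.08 (Tessera) > …
Slot 1: Dune pays $7.70 × 810 = $6237.00
Slot 2: Pike pays $5.81 × 790 = $4589.90
Slot 3: Lumen pays $1.46 × 190 = $277.40
Slot 4: Helix pays $1.08 × 180 = $194.40
Total = $11298.70

Total revenue: $11298.70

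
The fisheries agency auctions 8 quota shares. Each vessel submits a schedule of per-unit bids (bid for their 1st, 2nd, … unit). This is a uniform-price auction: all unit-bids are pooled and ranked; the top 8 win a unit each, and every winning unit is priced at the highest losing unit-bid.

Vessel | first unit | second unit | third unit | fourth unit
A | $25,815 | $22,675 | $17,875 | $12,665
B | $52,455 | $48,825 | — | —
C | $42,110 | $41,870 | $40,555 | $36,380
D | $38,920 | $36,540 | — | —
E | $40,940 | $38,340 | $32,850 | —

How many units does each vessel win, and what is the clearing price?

All unit-bids, highest first — top 8: 52,455 (B-1), 48,825 (B-2), 42,110 (C-1), 41,870 (C-2), 40,940 (E-1), 40,555 (C-3), 38,920 (D-1), 38,340 (E-2)
Highest rejected unit-bid = $36,540.
Allocation: B 2, C 3, D 1, E 2.

B 2, C 3, D 1, E 2; clearing price $36,540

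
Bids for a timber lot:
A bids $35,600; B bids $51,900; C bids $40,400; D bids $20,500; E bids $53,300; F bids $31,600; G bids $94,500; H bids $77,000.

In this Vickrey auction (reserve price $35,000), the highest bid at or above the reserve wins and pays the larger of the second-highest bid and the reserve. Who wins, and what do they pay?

G pays $77,000

Rule: the highest bid at or above the reserve wins and pays the larger of the second-highest bid and the reserve.
Bids ranked: 94,500 (G) > 77,000 (H) > 53,300 (E) > 51,900 (B) > 40,400 (C) > 35,600 (A) > …
Highest eligible bid: G at $94,500.
max(second-highest $77,000, reserve $35,000) = $77,000; the reserve does not bind.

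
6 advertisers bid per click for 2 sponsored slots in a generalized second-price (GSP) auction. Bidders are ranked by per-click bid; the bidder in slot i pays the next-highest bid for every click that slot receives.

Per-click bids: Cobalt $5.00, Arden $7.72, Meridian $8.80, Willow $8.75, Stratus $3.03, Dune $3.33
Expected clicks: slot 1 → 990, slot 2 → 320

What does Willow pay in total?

Per-click bids in order: $8.80 (Meridian) > $8.75 (Willow) > $7.72 (Arden) > …
Willow holds slot 2 → pays next bid $7.72 × 320 clicks = $2470.40.

Willow pays $2470.40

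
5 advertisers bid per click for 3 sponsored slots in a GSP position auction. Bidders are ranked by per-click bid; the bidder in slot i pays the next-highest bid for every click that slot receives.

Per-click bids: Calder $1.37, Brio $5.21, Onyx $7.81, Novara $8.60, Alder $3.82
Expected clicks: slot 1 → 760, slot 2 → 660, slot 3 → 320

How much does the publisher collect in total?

Ranked by bid: $8.60 (Novara) > $7.81 (Onyx) > $5.21 (Brio) > $3.82 (Alder) > …
Slot 1: Novara pays $7.81 × 760 = $5935.60
Slot 2: Onyx pays $5.21 × 660 = $3438.60
Slot 3: Brio pays $3.82 × 320 = $1222.40
Total = $10596.60

Total revenue: $10596.60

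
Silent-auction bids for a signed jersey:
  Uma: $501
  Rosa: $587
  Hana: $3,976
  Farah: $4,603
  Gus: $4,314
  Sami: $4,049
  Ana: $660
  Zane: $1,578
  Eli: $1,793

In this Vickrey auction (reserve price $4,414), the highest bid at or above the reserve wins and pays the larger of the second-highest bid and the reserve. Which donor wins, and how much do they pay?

Bids in order: 4,603 (Farah) > 4,314 (Gus) > 4,049 (Sami) > 3,976 (Hana) > 1,793 (Eli) > 1,578 (Zane) > …
Farah has the top bid at or above the reserve ($4,603).
max(second-highest $4,314, reserve $4,414) = $4,414.

Farah pays $4,414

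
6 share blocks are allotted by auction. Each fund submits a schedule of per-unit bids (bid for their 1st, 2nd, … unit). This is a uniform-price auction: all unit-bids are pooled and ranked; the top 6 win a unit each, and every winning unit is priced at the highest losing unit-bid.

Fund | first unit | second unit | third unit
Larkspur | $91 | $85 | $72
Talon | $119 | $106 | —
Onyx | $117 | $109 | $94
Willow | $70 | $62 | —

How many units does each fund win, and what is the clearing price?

All unit-bids, highest first — top 6: 119 (Talon-1), 117 (Onyx-1), 109 (Onyx-2), 106 (Talon-2), 94 (Onyx-3), 91 (Larkspur-1)
First bid not allocated: $85.
Allocation: Larkspur 1, Onyx 3, Talon 2.

Larkspur 1, Onyx 3, Talon 2; clearing price $85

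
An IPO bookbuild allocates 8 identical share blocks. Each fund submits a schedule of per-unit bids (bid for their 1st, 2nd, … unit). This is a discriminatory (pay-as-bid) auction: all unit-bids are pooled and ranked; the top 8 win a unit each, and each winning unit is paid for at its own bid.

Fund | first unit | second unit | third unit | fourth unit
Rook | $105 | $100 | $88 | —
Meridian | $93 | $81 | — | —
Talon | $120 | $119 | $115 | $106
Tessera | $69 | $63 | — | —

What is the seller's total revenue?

Total revenue: $846

Pooled unit-bids ranked (top 8): 120 (Talon-1), 119 (Talon-2), 115 (Talon-3), 106 (Talon-4), 105 (Rook-1), 100 (Rook-2), 93 (Meridian-1), 88 (Rook-3)
Next rejected bid: $81 (not a price — pay-as-bid).
Each winning unit pays its own bid.
Revenue = 120 + 119 + 115 + 106 + 105 + 100 + 93 + 88 = $846.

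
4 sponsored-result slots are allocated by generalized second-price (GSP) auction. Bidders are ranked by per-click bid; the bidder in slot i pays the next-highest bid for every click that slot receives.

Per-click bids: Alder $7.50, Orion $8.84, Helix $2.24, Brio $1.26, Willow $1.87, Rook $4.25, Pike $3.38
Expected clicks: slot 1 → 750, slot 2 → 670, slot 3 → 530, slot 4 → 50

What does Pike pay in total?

Sorting advertisers: $8.84 (Orion) > $7.50 (Alder) > $4.25 (Rook) > $3.38 (Pike) > $2.24 (Helix) > …
Pike holds slot 4 → pays next bid $2.24 × 50 clicks = $112.00.

Pike pays $112.00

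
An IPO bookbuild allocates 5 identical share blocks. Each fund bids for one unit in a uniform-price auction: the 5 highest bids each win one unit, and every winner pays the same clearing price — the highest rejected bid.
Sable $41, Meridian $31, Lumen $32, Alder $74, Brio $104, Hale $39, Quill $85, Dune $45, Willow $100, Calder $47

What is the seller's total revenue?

Sorting: 104 (Brio), 100 (Willow), 85 (Quill), 74 (Alder), 47 (Calder), 45 (Dune), 41 (Sable), …
The 5 highest are Brio, Willow, Quill, Alder, Calder.
Clearing price = highest rejected bid = $45.
Total revenue = 5 × $45 = $225.

Total revenue: $225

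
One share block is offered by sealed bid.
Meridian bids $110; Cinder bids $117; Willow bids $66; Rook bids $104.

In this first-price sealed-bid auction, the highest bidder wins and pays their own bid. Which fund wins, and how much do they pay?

Cinder pays $117

Rule: the highest bidder wins and pays their own bid.
Bids ranked: 117 (Cinder) > 110 (Meridian) > 104 (Rook) > 66 (Willow)
Cinder is highest → pays own bid, $117.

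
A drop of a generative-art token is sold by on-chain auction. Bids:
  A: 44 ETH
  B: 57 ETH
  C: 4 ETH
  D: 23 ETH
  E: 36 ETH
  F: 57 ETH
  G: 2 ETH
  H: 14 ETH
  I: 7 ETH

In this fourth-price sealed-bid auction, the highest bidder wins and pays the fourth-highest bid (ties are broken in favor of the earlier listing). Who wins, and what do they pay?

B pays 36 ETH

Bids in order: 57 (B) > 57 (F) > 44 (A) > 36 (E) > 23 (D) > 14 (H) > …
B and F tie at 57 ETH; tie-break gives it to B.
B wins; payment is bid #4 in the ranking = 36 ETH.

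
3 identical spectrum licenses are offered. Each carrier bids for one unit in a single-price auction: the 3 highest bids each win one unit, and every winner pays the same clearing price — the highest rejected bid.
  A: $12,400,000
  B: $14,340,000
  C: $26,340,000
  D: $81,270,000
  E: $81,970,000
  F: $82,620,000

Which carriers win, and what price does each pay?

F, E, D; each pays $26,340,000

Bids ranked high→low: 82,620,000 (F), 81,970,000 (E), 81,270,000 (D), 26,340,000 (C), 14,340,000 (B), …
Top 3: F, E, D.
Highest unsuccessful bid: $26,340,000 → clearing price.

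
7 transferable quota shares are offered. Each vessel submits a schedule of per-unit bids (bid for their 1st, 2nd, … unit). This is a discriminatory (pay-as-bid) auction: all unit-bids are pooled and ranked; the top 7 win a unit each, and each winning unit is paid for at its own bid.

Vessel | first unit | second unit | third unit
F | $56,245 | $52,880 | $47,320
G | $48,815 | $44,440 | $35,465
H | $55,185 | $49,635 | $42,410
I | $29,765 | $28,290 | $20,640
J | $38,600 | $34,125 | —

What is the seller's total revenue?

Total revenue: $354,520

Pooled unit-bids ranked (top 7): 56,245 (F-1), 55,185 (H-1), 52,880 (F-2), 49,635 (H-2), 48,815 (G-1), 47,320 (F-3), 44,440 (G-2)
Next rejected bid: $42,410 (not a price — pay-as-bid).
Each winning unit pays its own bid.
Revenue = 56,245 + 55,185 + 52,880 + 49,635 + 48,815 + 47,320 + 44,440 = $354,520.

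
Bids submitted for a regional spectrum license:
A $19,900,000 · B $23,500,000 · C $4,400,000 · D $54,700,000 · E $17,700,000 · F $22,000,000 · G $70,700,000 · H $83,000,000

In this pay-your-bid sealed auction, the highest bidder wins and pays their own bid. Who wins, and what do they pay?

H pays $83,000,000

Rule: the highest bidder wins and pays their own bid.
Sorting bids: 83,000,000 (H) > 70,700,000 (G) > 54,700,000 (D) > 23,500,000 (B) > 22,000,000 (F) > 19,900,000 (A) > …
H has the highest bid and pays exactly that: $83,000,000.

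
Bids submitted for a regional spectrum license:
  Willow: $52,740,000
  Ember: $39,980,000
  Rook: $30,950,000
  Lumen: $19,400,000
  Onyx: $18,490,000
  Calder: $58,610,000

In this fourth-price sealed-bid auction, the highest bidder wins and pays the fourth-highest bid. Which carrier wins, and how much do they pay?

Calder pays $30,950,000

Sorting bids: 58,610,000 (Calder) > 52,740,000 (Willow) > 39,980,000 (Ember) > 30,950,000 (Rook) > 19,400,000 (Lumen) > 18,490,000 (Onyx)
Calder wins; payment is bid #4 in the ranking = $30,950,000.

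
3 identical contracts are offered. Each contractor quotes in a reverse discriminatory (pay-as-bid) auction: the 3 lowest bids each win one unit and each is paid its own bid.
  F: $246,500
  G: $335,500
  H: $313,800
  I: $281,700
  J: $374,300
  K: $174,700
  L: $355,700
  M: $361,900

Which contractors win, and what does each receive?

Sorting: 174,700 (K), 246,500 (F), 281,700 (I), 313,800 (H), 335,500 (G), …
Lowest 3: K, F, I.
Each winner is paid its own bid: K $174,700, F $246,500, I $281,700.

K $174,700, F $246,500, I $281,700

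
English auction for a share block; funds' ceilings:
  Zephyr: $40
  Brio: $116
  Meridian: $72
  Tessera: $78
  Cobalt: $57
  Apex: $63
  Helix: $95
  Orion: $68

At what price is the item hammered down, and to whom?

Limits ranked: 116 (Brio) > 95 (Helix) > 78 (Tessera) > 72 (Meridian) > 68 (Orion) > 63 (Apex) > …
Once the price passes $95, only Brio is left; the hammer falls at Helix's limit of $95.

Brio wins at $95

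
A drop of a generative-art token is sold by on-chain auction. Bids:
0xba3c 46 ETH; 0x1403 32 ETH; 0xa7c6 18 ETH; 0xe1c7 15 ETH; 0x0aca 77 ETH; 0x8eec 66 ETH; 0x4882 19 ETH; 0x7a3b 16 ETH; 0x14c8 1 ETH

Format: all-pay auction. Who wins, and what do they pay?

All-pay auction: the highest bidder wins the item, but every bidder pays their own bid.
Bids ranked: 77 (0x0aca) > 66 (0x8eec) > 46 (0xba3c) > 32 (0x1403) > 19 (0x4882) > 18 (0xa7c6) > …
0x0aca wins with the top bid; all bids are sunk regardless.

0x0aca pays 77 ETH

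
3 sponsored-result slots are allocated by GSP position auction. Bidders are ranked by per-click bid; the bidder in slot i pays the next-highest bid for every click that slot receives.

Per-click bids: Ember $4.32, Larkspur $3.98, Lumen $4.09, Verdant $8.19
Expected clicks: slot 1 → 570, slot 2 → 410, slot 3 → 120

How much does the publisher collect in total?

Per-click bids in order: $8.19 (Verdant) > $4.32 (Ember) > $4.09 (Lumen) > $3.98 (Larkspur)
Slot 1: Verdant pays $4.32 × 570 = $2462.40
Slot 2: Ember pays $4.09 × 410 = $1676.90
Slot 3: Lumen pays $3.98 × 120 = $477.60
Total = $4616.90

Total revenue: $4616.90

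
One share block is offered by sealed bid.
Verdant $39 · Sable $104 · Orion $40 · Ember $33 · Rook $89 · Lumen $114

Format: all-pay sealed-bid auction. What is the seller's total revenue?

Total revenue: $419

Bids ranked: 114 (Lumen) > 104 (Sable) > 89 (Rook) > 40 (Orion) > 39 (Verdant) > 33 (Ember)
Every bidder forfeits their bid regardless of winning.
Revenue = 39 + 104 + 40 + 33 + 89 + 114 = $419.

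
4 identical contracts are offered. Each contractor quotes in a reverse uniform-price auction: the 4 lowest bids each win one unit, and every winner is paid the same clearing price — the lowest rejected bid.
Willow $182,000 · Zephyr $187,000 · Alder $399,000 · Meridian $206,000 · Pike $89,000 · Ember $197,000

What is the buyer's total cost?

Total cost: $824,000

Ordering the bids: 89,000 (Pike), 182,000 (Willow), 187,000 (Zephyr), 197,000 (Ember), 206,000 (Meridian), 399,000 (Alder)
The 4 lowest are Pike, Willow, Zephyr, Ember.
Lowest unsuccessful bid: $206,000 → clearing price.
Total cost = 4 × $206,000 = $824,000.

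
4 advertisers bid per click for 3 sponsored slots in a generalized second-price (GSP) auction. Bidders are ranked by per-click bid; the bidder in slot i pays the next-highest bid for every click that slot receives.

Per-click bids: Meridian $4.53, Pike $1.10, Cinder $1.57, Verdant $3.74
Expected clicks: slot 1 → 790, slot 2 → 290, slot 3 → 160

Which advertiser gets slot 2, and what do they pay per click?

Verdant; $1.57 per click

Ranked by bid: $4.53 (Meridian) > $3.74 (Verdant) > $1.57 (Cinder) > $1.10 (Pike)
Slot 2 goes to the second-ranked bidder, Verdant, who pays the next bid down: $1.57/click.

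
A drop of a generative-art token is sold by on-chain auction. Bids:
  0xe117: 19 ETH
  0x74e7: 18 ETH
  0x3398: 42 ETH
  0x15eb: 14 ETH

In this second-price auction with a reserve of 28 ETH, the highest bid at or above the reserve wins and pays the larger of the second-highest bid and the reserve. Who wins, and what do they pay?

Sorting bids: 42 (0x3398) > 19 (0xe117) > 18 (0x74e7) > 14 (0x15eb)
Highest eligible bid: 0x3398 at 42 ETH.
Second-highest bid 19 ETH is below the reserve 28 ETH, so the reserve binds → payment 28 ETH.

0x3398 pays 28 ETH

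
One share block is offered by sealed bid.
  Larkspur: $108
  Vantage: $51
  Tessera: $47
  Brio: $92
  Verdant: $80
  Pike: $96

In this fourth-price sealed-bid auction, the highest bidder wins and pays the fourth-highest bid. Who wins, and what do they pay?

Larkspur pays $80

Sorting bids: 108 (Larkspur) > 96 (Pike) > 92 (Brio) > 80 (Verdant) > 51 (Vantage) > 47 (Tessera)
Larkspur is highest; pays the fourth-highest bid, $80.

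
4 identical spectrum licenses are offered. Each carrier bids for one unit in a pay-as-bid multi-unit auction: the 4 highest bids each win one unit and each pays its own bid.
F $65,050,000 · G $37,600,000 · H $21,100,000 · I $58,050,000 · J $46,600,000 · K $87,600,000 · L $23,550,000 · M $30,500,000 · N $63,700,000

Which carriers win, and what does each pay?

Bids ranked high→low: 87,600,000 (K), 65,050,000 (F), 63,700,000 (N), 58,050,000 (I), 46,600,000 (J), 37,600,000 (G), …
Winners (4 units): K, F, N, I.
Each winner pays its own bid: K $87,600,000, F $65,050,000, N $63,700,000, I $58,050,000.

K $87,600,000, F $65,050,000, N $63,700,000, I $58,050,000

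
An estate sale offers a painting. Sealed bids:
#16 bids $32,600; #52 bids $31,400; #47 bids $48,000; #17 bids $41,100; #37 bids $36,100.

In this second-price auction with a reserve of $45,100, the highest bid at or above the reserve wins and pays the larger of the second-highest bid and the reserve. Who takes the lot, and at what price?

#47 pays $45,100

Bids ranked: 48,000 (#47) > 41,100 (#17) > 36,100 (#37) > 32,600 (#16) > 31,400 (#52)
#47 has the top bid at or above the reserve ($48,000).
max(second-highest $41,100, reserve $45,100) = $45,100.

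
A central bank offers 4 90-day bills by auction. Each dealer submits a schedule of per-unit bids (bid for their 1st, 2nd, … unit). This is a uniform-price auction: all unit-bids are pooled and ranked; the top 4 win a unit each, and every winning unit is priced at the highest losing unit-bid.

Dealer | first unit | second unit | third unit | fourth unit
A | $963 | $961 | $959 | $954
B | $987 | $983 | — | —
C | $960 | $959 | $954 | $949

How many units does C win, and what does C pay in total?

C: 0 units, pays $0

All unit-bids, highest first — top 4: 987 (B-1), 983 (B-2), 963 (A-1), 961 (A-2)
Highest rejected unit-bid = $960.
C wins 0 unit(s) at $960 each.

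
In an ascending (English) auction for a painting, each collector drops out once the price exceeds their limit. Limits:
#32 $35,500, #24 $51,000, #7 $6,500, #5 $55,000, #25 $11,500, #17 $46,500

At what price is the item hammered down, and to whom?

#5 wins at $51,000

Limits ranked: 55,000 (#5) > 51,000 (#24) > 46,500 (#17) > 35,500 (#32) > 11,500 (#25) > 6,500 (#7)
Bidding ends when #24 exits at $51,000; #5 takes it.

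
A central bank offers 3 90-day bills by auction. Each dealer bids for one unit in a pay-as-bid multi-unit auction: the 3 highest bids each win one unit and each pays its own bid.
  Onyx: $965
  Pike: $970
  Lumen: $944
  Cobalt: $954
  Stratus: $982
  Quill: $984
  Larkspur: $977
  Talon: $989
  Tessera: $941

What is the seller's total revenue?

Ordering the bids: 989 (Talon), 984 (Quill), 982 (Stratus), 977 (Larkspur), 970 (Pike), …
Top 3: Talon, Quill, Stratus.
Total revenue = 989 + 984 + 982 = $2,955.

Total revenue: $2,955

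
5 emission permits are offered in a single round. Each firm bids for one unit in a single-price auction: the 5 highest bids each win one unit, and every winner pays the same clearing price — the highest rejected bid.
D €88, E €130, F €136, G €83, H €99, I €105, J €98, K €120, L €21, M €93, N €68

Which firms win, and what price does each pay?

F, E, K, I, H; each pays €98

Ordering the bids: 136 (F), 130 (E), 120 (K), 105 (I), 99 (H), 98 (J), 93 (M), …
Top 5: F, E, K, I, H.
Clearing price = highest rejected bid = €98.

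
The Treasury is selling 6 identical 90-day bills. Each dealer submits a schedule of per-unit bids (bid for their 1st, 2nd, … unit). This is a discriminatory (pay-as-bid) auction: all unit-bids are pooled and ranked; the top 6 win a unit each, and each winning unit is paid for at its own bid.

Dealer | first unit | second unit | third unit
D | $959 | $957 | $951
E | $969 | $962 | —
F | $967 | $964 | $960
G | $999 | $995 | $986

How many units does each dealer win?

All unit-bids, highest first — top 6: 999 (G-1), 995 (G-2), 986 (G-3), 969 (E-1), 967 (F-1), 964 (F-2)
Next rejected bid: $962 (not a price — pay-as-bid).
Allocation: E 1, F 2, G 3.

E 1, F 2, G 3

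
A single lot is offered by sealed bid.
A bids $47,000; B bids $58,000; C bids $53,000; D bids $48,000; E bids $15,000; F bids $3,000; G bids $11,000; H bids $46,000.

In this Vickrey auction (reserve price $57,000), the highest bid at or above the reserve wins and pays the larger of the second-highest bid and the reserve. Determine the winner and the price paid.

B pays $57,000

Rule: the highest bid at or above the reserve wins and pays the larger of the second-highest bid and the reserve.
Bids ranked: 58,000 (B) > 53,000 (C) > 48,000 (D) > 47,000 (A) > 46,000 (H) > 15,000 (E) > …
B has the top bid at or above the reserve ($58,000).
max(second-highest $53,000, reserve $57,000) = $57,000.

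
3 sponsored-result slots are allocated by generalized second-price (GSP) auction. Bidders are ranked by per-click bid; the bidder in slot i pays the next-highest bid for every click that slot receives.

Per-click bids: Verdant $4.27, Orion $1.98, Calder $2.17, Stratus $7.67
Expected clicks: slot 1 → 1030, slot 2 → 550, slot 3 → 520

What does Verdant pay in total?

Verdant pays $1193.50

Ranked by bid: $7.67 (Stratus) > $4.27 (Verdant) > $2.17 (Calder) > $1.98 (Orion)
Verdant holds slot 2 → pays next bid $2.17 × 550 clicks = $1193.50.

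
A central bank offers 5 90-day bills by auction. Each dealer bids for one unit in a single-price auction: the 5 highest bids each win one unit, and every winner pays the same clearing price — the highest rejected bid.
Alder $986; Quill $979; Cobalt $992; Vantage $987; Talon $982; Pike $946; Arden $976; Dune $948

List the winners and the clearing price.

Sorting: 992 (Cobalt), 987 (Vantage), 986 (Alder), 982 (Talon), 979 (Quill), 976 (Arden), 948 (Dune), …
The 5 highest are Cobalt, Vantage, Alder, Talon, Quill.
First losing bid is Arden's $976, which sets the uniform price.

Cobalt, Vantage, Alder, Talon, Quill; each pays $976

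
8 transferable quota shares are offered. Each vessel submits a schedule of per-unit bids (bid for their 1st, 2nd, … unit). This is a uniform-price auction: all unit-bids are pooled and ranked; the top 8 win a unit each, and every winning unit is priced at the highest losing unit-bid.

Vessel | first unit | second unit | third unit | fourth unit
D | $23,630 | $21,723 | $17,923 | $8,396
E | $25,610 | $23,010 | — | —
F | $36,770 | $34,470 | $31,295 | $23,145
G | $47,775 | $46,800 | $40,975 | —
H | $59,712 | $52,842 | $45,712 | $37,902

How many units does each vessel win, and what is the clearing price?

Pooled unit-bids ranked (top 8): 59,712 (H-1), 52,842 (H-2), 47,775 (G-1), 46,800 (G-2), 45,712 (H-3), 40,975 (G-3), 37,902 (H-4), 36,770 (F-1)
The (k+1)-th unit-bid is $34,470.
Allocation: F 1, G 3, H 4.

F 1, G 3, H 4; clearing price $34,470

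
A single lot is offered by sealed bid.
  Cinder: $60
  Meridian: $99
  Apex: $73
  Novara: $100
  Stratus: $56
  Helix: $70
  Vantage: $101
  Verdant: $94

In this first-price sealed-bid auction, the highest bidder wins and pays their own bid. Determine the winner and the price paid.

Vantage pays $101

First-price sealed-bid auction: the highest bidder wins and pays their own bid.
Sorting bids: 101 (Vantage) > 100 (Novara) > 99 (Meridian) > 94 (Verdant) > 73 (Apex) > 70 (Helix) > …
First-price: Vantage pays what they bid, $101.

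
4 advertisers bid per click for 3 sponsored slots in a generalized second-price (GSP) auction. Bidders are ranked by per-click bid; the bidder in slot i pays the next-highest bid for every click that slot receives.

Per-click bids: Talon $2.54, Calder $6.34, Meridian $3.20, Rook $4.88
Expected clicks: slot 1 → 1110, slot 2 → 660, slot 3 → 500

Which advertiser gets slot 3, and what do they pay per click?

Per-click bids in order: $6.34 (Calder) > $4.88 (Rook) > $3.20 (Meridian) > $2.54 (Talon)
Slot 3 goes to the third-ranked bidder, Meridian, who pays the next bid down: $2.54/click.

Meridian; $2.54 per click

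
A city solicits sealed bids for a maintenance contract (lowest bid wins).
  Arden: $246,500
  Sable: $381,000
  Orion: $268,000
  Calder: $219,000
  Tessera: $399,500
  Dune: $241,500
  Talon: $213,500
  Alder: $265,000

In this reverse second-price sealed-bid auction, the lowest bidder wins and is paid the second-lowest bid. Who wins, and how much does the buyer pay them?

Talon is paid $219,000

Sorting bids: 213,500 (Talon) < 219,000 (Calder) < 241,500 (Dune) < 246,500 (Arden) < 265,000 (Alder) < 268,000 (Orion) < …
Talon is lowest; is paid the second-lowest bid, $219,000.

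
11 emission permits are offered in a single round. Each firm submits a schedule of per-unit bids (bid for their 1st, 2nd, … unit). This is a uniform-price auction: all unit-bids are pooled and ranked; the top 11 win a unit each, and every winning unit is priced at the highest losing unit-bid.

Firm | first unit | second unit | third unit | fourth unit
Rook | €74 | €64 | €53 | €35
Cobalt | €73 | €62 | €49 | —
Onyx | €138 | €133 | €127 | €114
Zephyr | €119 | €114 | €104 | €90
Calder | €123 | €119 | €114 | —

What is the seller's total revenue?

Merging the schedules and taking the best 11: 138 (Onyx-1), 133 (Onyx-2), 127 (Onyx-3), 123 (Calder-1), 119 (Zephyr-1), 119 (Calder-2), 114 (Onyx-4), 114 (Zephyr-2), 114 (Calder-3), 104 (Zephyr-3), 90 (Zephyr-4)
Highest rejected unit-bid = €74.
Allocation: Calder 3, Onyx 4, Zephyr 4. Every unit priced at €74.
Revenue = 11 × 74 = €814.

Total revenue: €814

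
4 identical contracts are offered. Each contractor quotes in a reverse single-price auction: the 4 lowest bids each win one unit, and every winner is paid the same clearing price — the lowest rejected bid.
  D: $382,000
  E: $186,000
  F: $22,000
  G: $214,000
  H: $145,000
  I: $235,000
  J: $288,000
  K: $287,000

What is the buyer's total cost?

Total cost: $940,000

Ordering the bids: 22,000 (F), 145,000 (H), 186,000 (E), 214,000 (G), 235,000 (I), 287,000 (K), …
The 4 lowest are F, H, E, G.
Lowest unsuccessful bid: $235,000 → clearing price.
Total cost = 4 × $235,000 = $940,000.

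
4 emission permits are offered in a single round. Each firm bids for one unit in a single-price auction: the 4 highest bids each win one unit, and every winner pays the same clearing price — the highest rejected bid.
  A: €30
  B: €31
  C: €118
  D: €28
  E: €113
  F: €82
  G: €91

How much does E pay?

Ordering the bids: 118 (C), 113 (E), 91 (G), 82 (F), 31 (B), 30 (A), …
Top 4: C, E, G, F.
Clearing price = highest rejected bid = €31.
E wins → pays €31.

E pays €31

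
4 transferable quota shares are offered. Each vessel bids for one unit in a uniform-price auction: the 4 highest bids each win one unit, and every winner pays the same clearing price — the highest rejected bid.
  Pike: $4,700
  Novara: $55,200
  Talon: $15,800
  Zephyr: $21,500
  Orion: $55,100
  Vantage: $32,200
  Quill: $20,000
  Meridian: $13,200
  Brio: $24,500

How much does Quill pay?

Quill pays $0

Ordering the bids: 55,200 (Novara), 55,100 (Orion), 32,200 (Vantage), 24,500 (Brio), 21,500 (Zephyr), 20,000 (Quill), …
The 4 highest are Novara, Orion, Vantage, Brio.
First losing bid is Zephyr's $21,500, which sets the uniform price.
Quill does not win → pays $0.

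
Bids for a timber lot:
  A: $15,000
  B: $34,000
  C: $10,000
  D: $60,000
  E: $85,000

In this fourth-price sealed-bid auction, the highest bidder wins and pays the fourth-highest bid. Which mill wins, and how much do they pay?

E pays $15,000

Bids ranked: 85,000 (E) > 60,000 (D) > 34,000 (B) > 15,000 (A) > 10,000 (C)
E wins; payment is bid #4 in the ranking = $15,000.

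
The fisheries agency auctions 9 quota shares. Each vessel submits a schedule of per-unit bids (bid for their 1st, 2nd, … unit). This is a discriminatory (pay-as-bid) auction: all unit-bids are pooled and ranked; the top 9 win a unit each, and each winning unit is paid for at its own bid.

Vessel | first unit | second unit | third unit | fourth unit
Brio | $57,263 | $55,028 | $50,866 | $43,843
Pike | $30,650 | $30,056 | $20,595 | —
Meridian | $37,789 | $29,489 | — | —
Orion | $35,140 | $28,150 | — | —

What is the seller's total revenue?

All unit-bids, highest first — top 9: 57,263 (Brio-1), 55,028 (Brio-2), 50,866 (Brio-3), 43,843 (Brio-4), 37,789 (Meridian-1), 35,140 (Orion-1), 30,650 (Pike-1), 30,056 (Pike-2), 29,489 (Meridian-2)
Next rejected bid: $28,150 (not a price — pay-as-bid).
Each winning unit pays its own bid.
Revenue = 57,263 + 55,028 + 50,866 + 43,843 + 37,789 + 35,140 + 30,650 + 30,056 + 29,489 = $370,124.

Total revenue: $370,124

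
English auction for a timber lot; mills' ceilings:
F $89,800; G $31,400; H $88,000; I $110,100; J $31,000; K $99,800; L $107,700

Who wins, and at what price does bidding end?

Ascending (English) auction: the price rises until one bidder remains; the winner pays the price at which the last rival dropped out.
Limits in order: 110,100 (I) > 107,700 (L) > 99,800 (K) > 89,800 (F) > 88,000 (H) > 31,400 (G) > …
L is the last rival to drop out, at $107,700; I remains and wins at that price.

I wins at $107,700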